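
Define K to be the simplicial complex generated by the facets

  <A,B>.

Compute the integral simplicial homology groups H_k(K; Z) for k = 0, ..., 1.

H_0 ≅ Z,  H_1 = 0.

K has 2 vertices, 1 edge.
rank ∂_0 = 0, rank ∂_1 = 1 ⇒ b_0 = 2 − 0 − 1 = 1; all invariant factors of ∂_1 are 1 so no torsion. So H_0 = Z.
rank ∂_1 = 1, rank ∂_2 = 0 ⇒ b_1 = 1 − 1 − 0 = 0. So H_1 = 0.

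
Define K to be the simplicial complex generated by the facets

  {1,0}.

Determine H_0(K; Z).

H_0 = Z.

K has 2 vertices, 1 edge.
rank ∂_0 = 0, rank ∂_1 = 1 ⇒ b_0 = 2 − 0 − 1 = 1; all invariant factors of ∂_1 are 1 so no torsion. So H_0 = Z.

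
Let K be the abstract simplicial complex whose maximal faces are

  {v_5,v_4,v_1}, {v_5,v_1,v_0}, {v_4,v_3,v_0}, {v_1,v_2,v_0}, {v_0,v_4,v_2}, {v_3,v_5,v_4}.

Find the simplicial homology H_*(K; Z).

We work with the vertex ordering v_0 < v_1 < v_2 < v_3 < v_4 < v_5. The simplices of K, each written with vertices in increasing order, are:

  0-simplices (6): [v_0], [v_1], [v_2], [v_3], [v_4], [v_5]
  1-simplices (12): [v_0,v_1], [v_0,v_2], [v_0,v_3], [v_0,v_4], [v_0,v_5], [v_1,v_2], [v_1,v_4], [v_1,v_5], [v_2,v_4], [v_3,v_4], [v_3,v_5], [v_4,v_5]
  2-simplices (6): [v_0,v_1,v_2], [v_0,v_1,v_5], [v_0,v_2,v_4], [v_0,v_3,v_4], [v_1,v_4,v_5], [v_3,v_4,v_5]

giving chain groups C_0 ≅ Z^6, C_1 ≅ Z^12, C_2 ≅ Z^6.

∂_1: C_1 → C_0 sends each edge [p,q] (with p < q) to q − p.
This gives a 6×12 integer matrix of rank 5; reducing to Smith normal form yields diagonal entries (1,1,1,1,1).

The boundary map ∂_2: C_2 → C_1 maps a triangle to the signed sum of its edges. For instance
  ∂[v_0,v_1,v_5] = [v_1,v_5] − [v_0,v_5] + [v_0,v_1],
  ∂[v_0,v_1,v_2] = [v_1,v_2] − [v_0,v_2] + [v_0,v_1].
The resulting 12×6 matrix has rank 6, and its Smith normal form has invariant factors (1,1,1,1,1,1).

Reading off H_k = ker ∂_k / im ∂_{k+1}:

  H_0: rank C_0 − rank ∂_1 = 6 − 5 = 1, and the invariant factors of ∂_1 are all 1, so H_0 = Z.
  H_1: rank ker ∂_1 − rank ∂_2 = (12 − 5) − 6 = 1, and the invariant factors of ∂_2 are all 1, so H_1 = Z.
  H_2: rank ker ∂_2 − rank ∂_3 = (6 − 6) − 0 = 0, and there is no ∂_3, so H_2 = 0.

As a check, the Euler characteristic is 6 − 12 + 6 = 0, which agrees with 1 − 1 + 0 = 0.

H_0 ≅ Z,  H_1 ≅ Z,  H_2 = 0.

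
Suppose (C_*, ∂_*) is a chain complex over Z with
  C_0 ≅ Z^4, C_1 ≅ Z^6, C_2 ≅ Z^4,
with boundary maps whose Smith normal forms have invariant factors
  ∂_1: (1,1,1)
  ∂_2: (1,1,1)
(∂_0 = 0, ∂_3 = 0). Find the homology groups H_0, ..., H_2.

H_0 = Z,  H_1 = 0,  H_2 = Z.

H_0: b_0 = 4 − 0 − 3 = 1; torsion from ∂_1 factors > 1: none. So H_0 = Z.
H_1: b_1 = 6 − 3 − 3 = 0; torsion from ∂_2 factors > 1: none. So H_1 = 0.
H_2: b_2 = 4 − 3 − 0 = 1; torsion from ∂_3 factors > 1: none. So H_2 = Z.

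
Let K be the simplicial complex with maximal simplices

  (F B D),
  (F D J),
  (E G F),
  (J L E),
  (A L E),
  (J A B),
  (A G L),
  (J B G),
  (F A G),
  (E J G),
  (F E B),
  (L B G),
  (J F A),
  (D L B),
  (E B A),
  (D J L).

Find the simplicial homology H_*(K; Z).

H_0 ≅ Z,  H_1 ≅ Z^2,  H_2 ≅ Z.

We work with the vertex ordering A < B < D < E < F < G < J < L. The simplices of K, each written with vertices in increasing order, are:

  0-simplices (8): A, B, D, E, F, G, J, L
  1-simplices (24): AB, AE, AF, AG, AJ, AL, BD, BE, BF, BG, BJ, BL, DF, DJ, DL, EF, EG, EJ, EL, FG, FJ, GJ, GL, JL
  2-simplices (16): ABE, ABJ, AEL, AFG, AFJ, AGL, BDF, BDL, BEF, BGJ, BGL, DFJ, DJL, EFG, EGJ, EJL

so the chain groups are C_0 ≅ Z^8, C_1 ≅ Z^24, C_2 ≅ Z^16.

∂_1: C_1 → C_0 sends each edge [p,q] (with p < q) to q − p. For instance
  ∂FG = G − F.
As a 8×24 matrix over Z this has rank 7, with invariant factors (1,1,1,1,1,1,1).

The boundary map ∂_2: C_2 → C_1 maps a triangle to the signed sum of its edges. For instance
  ∂DJL = JL − DL + DJ,
  ∂BDL = DL − BL + BD.
The resulting 24×16 matrix has rank 15, and its Smith normal form has invariant factors (1,1,1,1,1,1,1,1,1,1,1,1,1,1,1).

Reading off H_k = ker ∂_k / im ∂_{k+1}:

  H_0: rank C_0 − rank ∂_1 = 8 − 7 = 1, and the invariant factors of ∂_1 are all 1, so H_0 ≅ Z.
  H_1: rank ker ∂_1 − rank ∂_2 = (24 − 7) − 15 = 2, and the invariant factors of ∂_2 are all 1, so H_1 ≅ Z^2.
  H_2: rank ker ∂_2 − rank ∂_3 = (16 − 15) − 0 = 1, and there is no ∂_3, so H_2 ≅ Z.

As a check, the Euler characteristic is 8 − 24 + 16 = 0, which agrees with 1 − 2 + 1 = 0.
(K is a triangulation of the torus T^2.)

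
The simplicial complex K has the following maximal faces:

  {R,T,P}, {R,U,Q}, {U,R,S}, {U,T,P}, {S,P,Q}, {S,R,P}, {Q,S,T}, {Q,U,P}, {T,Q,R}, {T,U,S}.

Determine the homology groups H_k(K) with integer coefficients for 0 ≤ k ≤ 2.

Fix the vertex order P < Q < R < S < T < U and write every simplex with vertices in increasing order. Then dim K = 2 and the simplices of K are:

  0-simplices (6): P, Q, R, S, T, U
  1-simplices (15): PQ, PR, PS, PT, PU, QR, QS, QT, QU, RS, RT, RU, ST, SU, TU
  2-simplices (10): PQS, PQU, PRS, PRT, PTU, QRT, QRU, QST, RSU, STU

giving chain groups C_0 ≅ Z^6, C_1 ≅ Z^15, C_2 ≅ Z^10.

Boundary ∂_1: C_1 → C_0 maps an edge to its endpoints' difference, ∂[p,q] = q − p. For instance
  ∂PR = R − P.
As a 6×15 matrix over Z this has rank 5, with invariant factors (1,1,1,1,1).

The boundary map ∂_2: C_2 → C_1 acts by ∂[p,q,r] = [q,r] − [p,r] + [p,q]. For instance
  ∂QST = ST − QT + QS,
  ∂STU = TU − SU + ST.
The 15×10 boundary matrix has rank 10 and Smith normal form diag(1,1,1,1,1,1,1,1,1,2).

Computing H_k = (kernel of ∂_k) / (image of ∂_{k+1}):

  H_0: rank C_0 − rank ∂_1 = 6 − 5 = 1, and the invariant factors of ∂_1 are all 1, so H_0 ≅ Z.
  H_1: rank ker ∂_1 − rank ∂_2 = (15 − 5) − 10 = 0, and ∂_2 has invariant factor 2 > 1, so H_1 ≅ Z/2Z.
  H_2: rank ker ∂_2 − rank ∂_3 = (10 − 10) − 0 = 0, and there is no ∂_3, so H_2 ≅ 0.

(K is a triangulation of the real projective plane RP^2.)

H_0 = Z,  H_1 = Z/2Z,  H_2 = 0.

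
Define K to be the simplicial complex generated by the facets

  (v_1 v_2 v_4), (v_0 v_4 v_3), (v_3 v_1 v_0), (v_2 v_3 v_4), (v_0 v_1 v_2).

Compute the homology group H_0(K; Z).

H_0 = Z.

We work with the vertex ordering v_0 < v_1 < v_2 < v_3 < v_4. The simplices of K, each written with vertices in increasing order, are:

  0-simplices (5): [v_0], [v_1], [v_2], [v_3], [v_4]
  1-simplices (10): [v_0,v_1], [v_0,v_2], [v_0,v_3], [v_0,v_4], [v_1,v_2], [v_1,v_3], [v_1,v_4], [v_2,v_3], [v_2,v_4], [v_3,v_4]
  2-simplices (5): [v_0,v_1,v_2], [v_0,v_1,v_3], [v_0,v_3,v_4], [v_1,v_2,v_4], [v_2,v_3,v_4]

giving chain groups C_0 ≅ Z^5, C_1 ≅ Z^10, C_2 ≅ Z^5.

The boundary map ∂_1: C_1 → C_0 maps an edge to its endpoints' difference, ∂[p,q] = q − p. For instance
  ∂[v_1,v_4] = [v_4] − [v_1].
This gives a 5×10 integer matrix of rank 4; reducing to Smith normal form yields diagonal entries (1,1,1,1).

∂_2: C_2 → C_1 sends each 2-simplex [p,q,r] to [q,r] − [p,r] + [p,q]. For instance
  ∂[v_0,v_1,v_2] = [v_1,v_2] − [v_0,v_2] + [v_0,v_1],
  ∂[v_1,v_2,v_4] = [v_2,v_4] − [v_1,v_4] + [v_1,v_2].
The 10×5 boundary matrix has rank 5 and Smith normal form diag(1,1,1,1,1).

Reading off H_k = ker ∂_k / im ∂_{k+1}:

  H_0: rank C_0 − rank ∂_1 = 5 − 4 = 1, and the invariant factors of ∂_1 are all 1, so H_0 ≅ Z.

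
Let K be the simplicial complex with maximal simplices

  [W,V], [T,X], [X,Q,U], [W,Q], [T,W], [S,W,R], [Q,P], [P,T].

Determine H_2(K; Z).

We work with the vertex ordering P < Q < R < S < T < U < V < W < X. The simplices of K, each written with vertices in increasing order, are:

  0-simplices (9): P, Q, R, S, T, U, V, W, X
  1-simplices (12): PQ, PT, QU, QW, QX, RS, RW, SW, TW, TX, UX, VW
  2-simplices (2): QUX, RSW

Hence C_0 ≅ Z^9, C_1 ≅ Z^12, C_2 ≅ Z^2.

The boundary map ∂_1: C_1 → C_0 sends each edge [p,q] (with p < q) to q − p.
The resulting 9×12 matrix has rank 8, and its Smith normal form has invariant factors (1,1,1,1,1,1,1,1).

Boundary ∂_2: C_2 → C_1 acts by ∂[p,q,r] = [q,r] − [p,r] + [p,q]. For instance
  ∂QUX = UX − QX + QU,
  ∂RSW = SW − RW + RS.
The 12×2 boundary matrix has rank 2 and Smith normal form diag(1,1).

From H_k ≅ ker(∂_k) / im(∂_{k+1}) we obtain:

  H_2: rank ker ∂_2 − rank ∂_3 = (2 − 2) − 0 = 0, and there is no ∂_3, so H_2 ≅ 0.

H_2 ≅ 0.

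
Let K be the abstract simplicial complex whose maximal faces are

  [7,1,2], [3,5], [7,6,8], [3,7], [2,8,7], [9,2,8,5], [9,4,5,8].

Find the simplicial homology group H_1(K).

Take the total order 1 < 2 < 3 < 4 < 5 < 6 < 7 < 8 < 9 on the vertex set. Then K (dimension 3) consists of the simplices:

  0-simplices (9): [1], [2], [3], [4], [5], [6], [7], [8], [9]
  1-simplices (17): [1,2], [1,7], [2,5], [2,7], [2,8], [2,9], [3,5], [3,7], [4,5], [4,8], [4,9], [5,8], [5,9], [6,7], [6,8], [7,8], [8,9]
  2-simplices (10): [1,2,7], [2,5,8], [2,5,9], [2,7,8], [2,8,9], [4,5,8], [4,5,9], [4,8,9], [5,8,9], [6,7,8]
  3-simplices (2): [2,5,8,9], [4,5,8,9]

so the chain groups are C_0 ≅ Z^9, C_1 ≅ Z^17, C_2 ≅ Z^10, C_3 ≅ Z^2.

∂_1: C_1 → C_0 sends each edge [p,q] (with p < q) to q − p.
This gives a 9×17 integer matrix of rank 8; reducing to Smith normal form yields diagonal entries (1,1,1,1,1,1,1,1).

Boundary ∂_2: C_2 → C_1 maps a triangle to the signed sum of its edges. For instance
  ∂[2,5,9] = [5,9] − [2,9] + [2,5],
  ∂[5,8,9] = [8,9] − [5,9] + [5,8].
The 17×10 boundary matrix has rank 8 and Smith normal form diag(1,1,1,1,1,1,1,1).

The boundary map ∂_3: C_3 → C_2 sends each 3-simplex σ to the alternating sum Σ_i (−1)^i (σ with its i-th vertex removed). For instance
  ∂[4,5,8,9] = [5,8,9] − [4,8,9] + [4,5,9] − [4,5,8],
  ∂[2,5,8,9] = [5,8,9] − [2,8,9] + [2,5,9] − [2,5,8].
As a 10×2 matrix over Z this has rank 2, with invariant factors (1,1).

Reading off H_k = ker ∂_k / im ∂_{k+1}:

  H_1: rank ker ∂_1 − rank ∂_2 = (17 − 8) − 8 = 1, and the invariant factors of ∂_2 are all 1, so H_1 = Z.

H_1 = Z.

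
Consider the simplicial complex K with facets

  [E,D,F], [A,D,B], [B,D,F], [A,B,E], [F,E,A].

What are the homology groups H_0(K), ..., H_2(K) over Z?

We work with the vertex ordering A < B < D < E < F. The simplices of K, each written with vertices in increasing order, are:

  0-simplices (5): A, B, D, E, F
  1-simplices (10): AB, AD, AE, AF, BD, BE, BF, DE, DF, EF
  2-simplices (5): ABD, ABE, AEF, BDF, DEF

Hence C_0 ≅ Z^5, C_1 ≅ Z^10, C_2 ≅ Z^5.

Boundary ∂_1: C_1 → C_0 is given by ∂[p,q] = [q] − [p]. For instance
  ∂AF = F − A.
The resulting 5×10 matrix has rank 4, and its Smith normal form has invariant factors (1,1,1,1).

The boundary map ∂_2: C_2 → C_1 maps a triangle to the signed sum of its edges. For instance
  ∂AEF = EF − AF + AE,
  ∂BDF = DF − BF + BD.
As a 10×5 matrix over Z this has rank 5, with invariant factors (1,1,1,1,1).

Reading off H_k = ker ∂_k / im ∂_{k+1}:

  H_0: rank C_0 − rank ∂_1 = 5 − 4 = 1, and the invariant factors of ∂_1 are all 1, so H_0 = Z.
  H_1: rank ker ∂_1 − rank ∂_2 = (10 − 4) − 5 = 1, and the invariant factors of ∂_2 are all 1, so H_1 = Z.
  H_2: rank ker ∂_2 − rank ∂_3 = (5 − 5) − 0 = 0, and there is no ∂_3, so H_2 = 0.

As a check, the Euler characteristic is 5 − 10 + 5 = 0, which agrees with 1 − 1 + 0 = 0.

H_0 ≅ Z,  H_1 ≅ Z,  H_2 = 0.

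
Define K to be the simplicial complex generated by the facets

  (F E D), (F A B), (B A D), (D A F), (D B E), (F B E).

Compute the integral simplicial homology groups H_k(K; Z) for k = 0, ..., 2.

We work with the vertex ordering A < B < D < E < F. The simplices of K, each written with vertices in increasing order, are:

  0-simplices (5): A, B, D, E, F
  1-simplices (9): AB, AD, AF, BD, BE, BF, DE, DF, EF
  2-simplices (6): ABD, ABF, ADF, BDE, BEF, DEF

so the chain groups are C_0 ≅ Z^5, C_1 ≅ Z^9, C_2 ≅ Z^6.

Boundary ∂_1: C_1 → C_0 is given by ∂[p,q] = [q] − [p]. For instance
  ∂BE = E − B.
The resulting 5×9 matrix has rank 4, and its Smith normal form has invariant factors (1,1,1,1).

∂_2: C_2 → C_1 sends each 2-simplex [p,q,r] to [q,r] − [p,r] + [p,q]. For instance
  ∂ABD = BD − AD + AB,
  ∂DEF = EF − DF + DE.
The 9×6 boundary matrix has rank 5 and Smith normal form diag(1,1,1,1,1).

Computing H_k = (kernel of ∂_k) / (image of ∂_{k+1}):

  H_0: rank C_0 − rank ∂_1 = 5 − 4 = 1, and the invariant factors of ∂_1 are all 1, so H_0 = Z.
  H_1: rank ker ∂_1 − rank ∂_2 = (9 − 4) − 5 = 0, and the invariant factors of ∂_2 are all 1, so H_1 = 0.
  H_2: rank ker ∂_2 − rank ∂_3 = (6 − 5) − 0 = 1, and there is no ∂_3, so H_2 = Z.

(K is a triangulation of the 2-sphere S^2.)

H_0 = Z,  H_1 = 0,  H_2 = Z.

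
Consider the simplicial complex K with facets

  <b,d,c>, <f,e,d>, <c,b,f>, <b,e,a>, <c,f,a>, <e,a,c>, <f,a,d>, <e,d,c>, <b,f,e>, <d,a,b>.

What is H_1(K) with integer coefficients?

H_1 ≅ Z/2.

We work with the vertex ordering a < b < c < d < e < f. The simplices of K, each written with vertices in increasing order, are:

  0-simplices (6): a, b, c, d, e, f
  1-simplices (15): ab, ac, ad, ae, af, bc, bd, be, bf, cd, ce, cf, de, df, ef
  2-simplices (10): abd, abe, ace, acf, adf, bcd, bcf, bef, cde, def

Hence C_0 ≅ Z^6, C_1 ≅ Z^15, C_2 ≅ Z^10.

The boundary map ∂_1: C_1 → C_0 is given by ∂[p,q] = [q] − [p]. For instance
  ∂cd = d − c.
The 6×15 boundary matrix has rank 5 and Smith normal form diag(1,1,1,1,1).

∂_2: C_2 → C_1 sends each 2-simplex [p,q,r] to [q,r] − [p,r] + [p,q]. For instance
  ∂bef = ef − bf + be,
  ∂ace = ce − ae + ac.
This gives a 15×10 integer matrix of rank 10; reducing to Smith normal form yields diagonal entries (1,1,1,1,1,1,1,1,1,2).

From H_k ≅ ker(∂_k) / im(∂_{k+1}) we obtain:

  H_1: rank ker ∂_1 − rank ∂_2 = (15 − 5) − 10 = 0, and ∂_2 has invariant factor 2 > 1, so H_1 = Z/2.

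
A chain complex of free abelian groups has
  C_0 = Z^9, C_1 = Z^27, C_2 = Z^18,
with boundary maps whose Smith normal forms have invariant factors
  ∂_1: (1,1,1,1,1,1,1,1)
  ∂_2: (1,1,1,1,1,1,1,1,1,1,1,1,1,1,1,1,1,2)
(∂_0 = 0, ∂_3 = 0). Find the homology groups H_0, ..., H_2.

H_0: b_0 = 9 − 0 − 8 = 1; torsion from ∂_1 factors > 1: none. So H_0 ≅ Z.
H_1: b_1 = 27 − 8 − 18 = 1; torsion from ∂_2 factors > 1: [2]. So H_1 ≅ Z ⊕ Z/2.
H_2: b_2 = 18 − 18 − 0 = 0; torsion from ∂_3 factors > 1: none. So H_2 ≅ 0.

H_0 ≅ Z,  H_1 ≅ Z ⊕ Z/2,  H_2 = 0.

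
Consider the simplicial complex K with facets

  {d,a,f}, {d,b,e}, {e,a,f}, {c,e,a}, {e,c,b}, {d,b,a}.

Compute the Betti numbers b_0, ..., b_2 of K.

b_0 = 1, b_1 = 1, b_2 = 0.

Fix the vertex order a < b < c < d < e < f and write every simplex with vertices in increasing order. Then dim K = 2 and the simplices of K are:

  0-simplices (6): a, b, c, d, e, f
  1-simplices (12): ab, ac, ad, ae, af, bc, bd, be, ce, de, df, ef
  2-simplices (6): abd, ace, adf, aef, bce, bde

giving chain groups C_0 ≅ Z^6, C_1 ≅ Z^12, C_2 ≅ Z^6.

Boundary ∂_1: C_1 → C_0 sends each edge [p,q] (with p < q) to q − p.
The 6×12 boundary matrix has rank 5 and Smith normal form diag(1,1,1,1,1).

Boundary ∂_2: C_2 → C_1 acts by ∂[p,q,r] = [q,r] − [p,r] + [p,q]. For instance
  ∂aef = ef − af + ae,
  ∂abd = bd − ad + ab.
The resulting 12×6 matrix has rank 6, and its Smith normal form has invariant factors (1,1,1,1,1,1).

From H_k ≅ ker(∂_k) / im(∂_{k+1}) we obtain:

  H_0: rank C_0 − rank ∂_1 = 6 − 5 = 1, and the invariant factors of ∂_1 are all 1, so H_0 = Z.
  H_1: rank ker ∂_1 − rank ∂_2 = (12 − 5) − 6 = 1, and the invariant factors of ∂_2 are all 1, so H_1 = Z.
  H_2: rank ker ∂_2 − rank ∂_3 = (6 − 6) − 0 = 0, and there is no ∂_3, so H_2 = 0.

As a check, the Euler characteristic is 6 − 12 + 6 = 0, which agrees with 1 − 1 + 0 = 0.

Hence the Betti numbers are b_0 = 1, b_1 = 1, b_2 = 0.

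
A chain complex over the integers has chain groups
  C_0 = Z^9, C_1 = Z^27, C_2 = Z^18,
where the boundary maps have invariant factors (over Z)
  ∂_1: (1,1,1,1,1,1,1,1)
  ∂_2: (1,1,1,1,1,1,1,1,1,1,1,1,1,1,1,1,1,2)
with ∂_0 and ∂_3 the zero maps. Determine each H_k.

H_0: b_0 = 9 − 0 − 8 = 1; torsion from ∂_1 factors > 1: none. So H_0 = Z.
H_1: b_1 = 27 − 8 − 18 = 1; torsion from ∂_2 factors > 1: [2]. So H_1 = Z ⊕ Z/2.
H_2: b_2 = 18 − 18 − 0 = 0; torsion from ∂_3 factors > 1: none. So H_2 = 0.

H_0 = Z,  H_1 = Z ⊕ Z/2,  H_2 = 0.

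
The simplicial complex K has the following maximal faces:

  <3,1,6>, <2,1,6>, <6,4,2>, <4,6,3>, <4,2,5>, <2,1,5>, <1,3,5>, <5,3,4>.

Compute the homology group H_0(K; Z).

We work with the vertex ordering 1 < 2 < 3 < 4 < 5 < 6. The simplices of K, each written with vertices in increasing order, are:

  0-simplices (6): [1], [2], [3], [4], [5], [6]
  1-simplices (12): [1,2], [1,3], [1,5], [1,6], [2,4], [2,5], [2,6], [3,4], [3,5], [3,6], [4,5], [4,6]
  2-simplices (8): [1,2,5], [1,2,6], [1,3,5], [1,3,6], [2,4,5], [2,4,6], [3,4,5], [3,4,6]

Hence C_0 ≅ Z^6, C_1 ≅ Z^12, C_2 ≅ Z^8.

Boundary ∂_1: C_1 → C_0 maps an edge to its endpoints' difference, ∂[p,q] = q − p. For instance
  ∂[4,5] = [5] − [4].
The resulting 6×12 matrix has rank 5, and its Smith normal form has invariant factors (1,1,1,1,1).

Boundary ∂_2: C_2 → C_1 acts by ∂[p,q,r] = [q,r] − [p,r] + [p,q]. For instance
  ∂[1,3,5] = [3,5] − [1,5] + [1,3],
  ∂[3,4,6] = [4,6] − [3,6] + [3,4].
As a 12×8 matrix over Z this has rank 7, with invariant factors (1,1,1,1,1,1,1).

Computing H_k = (kernel of ∂_k) / (image of ∂_{k+1}):

  H_0: rank C_0 − rank ∂_1 = 6 − 5 = 1, and the invariant factors of ∂_1 are all 1, so H_0 = Z.

(K is a triangulation of the 2-sphere S^2.)

H_0 ≅ Z.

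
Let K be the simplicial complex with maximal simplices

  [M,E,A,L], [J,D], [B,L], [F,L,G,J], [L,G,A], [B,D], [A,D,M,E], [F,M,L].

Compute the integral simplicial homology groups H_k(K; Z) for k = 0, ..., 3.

H_0 = Z,  H_1 = Z^2,  H_2 = 0,  H_3 = 0.

Fix the vertex order A < B < D < E < F < G < J < L < M and write every simplex with vertices in increasing order. Then dim K = 3 and the simplices of K are:

  0-simplices (9): A, B, D, E, F, G, J, L, M
  1-simplices (20): AD, AE, AG, AL, AM, BD, BL, DE, DJ, DM, EL, EM, FG, FJ, FL, FM, GJ, GL, JL, LM
  2-simplices (13): ADE, ADM, AEL, AEM, AGL, ALM, DEM, ELM, FGJ, FGL, FJL, FLM, GJL
  3-simplices (3): ADEM, AELM, FGJL

so the chain groups are C_0 ≅ Z^9, C_1 ≅ Z^20, C_2 ≅ Z^13, C_3 ≅ Z^3.

The boundary map ∂_1: C_1 → C_0 sends each edge [p,q] (with p < q) to q − p.
The 9×20 boundary matrix has rank 8 and Smith normal form diag(1,1,1,1,1,1,1,1).

∂_2: C_2 → C_1 maps a triangle to the signed sum of its edges. For instance
  ∂FJL = JL − FL + FJ,
  ∂DEM = EM − DM + DE.
The 20×13 boundary matrix has rank 10 and Smith normal form diag(1,1,1,1,1,1,1,1,1,1).

The boundary map ∂_3: C_3 → C_2 sends each 3-simplex σ to the alternating sum Σ_i (−1)^i (σ with its i-th vertex removed). For instance
  ∂FGJL = GJL − FJL + FGL − FGJ,
  ∂AELM = ELM − ALM + AEM − AEL.
As a 13×3 matrix over Z this has rank 3, with invariant factors (1,1,1).

Now H_k = ker ∂_k / im ∂_{k+1}, so:

  H_0: rank C_0 − rank ∂_1 = 9 − 8 = 1, and the invariant factors of ∂_1 are all 1, so H_0 = Z.
  H_1: rank ker ∂_1 − rank ∂_2 = (20 − 8) − 10 = 2, and the invariant factors of ∂_2 are all 1, so H_1 = Z^2.
  H_2: rank ker ∂_2 − rank ∂_3 = (13 − 10) − 3 = 0, and the invariant factors of ∂_3 are all 1, so H_2 = 0.
  H_3: rank ker ∂_3 − rank ∂_4 = (3 − 3) − 0 = 0, and there is no ∂_4, so H_3 = 0.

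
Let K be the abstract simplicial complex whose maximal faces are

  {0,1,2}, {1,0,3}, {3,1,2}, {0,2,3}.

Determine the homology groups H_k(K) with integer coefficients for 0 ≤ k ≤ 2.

H_0 = Z,  H_1 = 0,  H_2 = Z.

We work with the vertex ordering 0 < 1 < 2 < 3. The simplices of K, each written with vertices in increasing order, are:

  0-simplices (4): [0], [1], [2], [3]
  1-simplices (6): [0,1], [0,2], [0,3], [1,2], [1,3], [2,3]
  2-simplices (4): [0,1,2], [0,1,3], [0,2,3], [1,2,3]

Hence C_0 ≅ Z^4, C_1 ≅ Z^6, C_2 ≅ Z^4.

∂_1: C_1 → C_0 sends each edge [p,q] (with p < q) to q − p.
The resulting 4×6 matrix has rank 3, and its Smith normal form has invariant factors (1,1,1).

The boundary map ∂_2: C_2 → C_1 acts by ∂[p,q,r] = [q,r] − [p,r] + [p,q]. For instance
  ∂[0,1,2] = [1,2] − [0,2] + [0,1],
  ∂[0,2,3] = [2,3] − [0,3] + [0,2].
This gives a 6×4 integer matrix of rank 3; reducing to Smith normal form yields diagonal entries (1,1,1).

Now H_k = ker ∂_k / im ∂_{k+1}, so:

  H_0: rank C_0 − rank ∂_1 = 4 − 3 = 1, and the invariant factors of ∂_1 are all 1, so H_0 ≅ Z.
  H_1: rank ker ∂_1 − rank ∂_2 = (6 − 3) − 3 = 0, and the invariant factors of ∂_2 are all 1, so H_1 ≅ 0.
  H_2: rank ker ∂_2 − rank ∂_3 = (4 − 3) − 0 = 1, and there is no ∂_3, so H_2 ≅ Z.

(K is a triangulation of the 2-sphere S^2.)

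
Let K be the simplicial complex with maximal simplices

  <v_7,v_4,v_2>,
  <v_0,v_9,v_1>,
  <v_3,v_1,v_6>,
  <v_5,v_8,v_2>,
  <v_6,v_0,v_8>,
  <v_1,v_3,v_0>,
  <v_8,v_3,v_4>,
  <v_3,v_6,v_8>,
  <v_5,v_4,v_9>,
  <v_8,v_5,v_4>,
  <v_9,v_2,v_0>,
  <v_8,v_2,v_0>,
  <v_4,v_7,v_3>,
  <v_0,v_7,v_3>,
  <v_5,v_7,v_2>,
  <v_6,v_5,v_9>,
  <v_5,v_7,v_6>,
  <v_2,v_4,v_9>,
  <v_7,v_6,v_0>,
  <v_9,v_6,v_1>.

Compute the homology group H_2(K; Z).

Order the vertices as v_0 < v_1 < v_2 < v_3 < v_4 < v_5 < v_6 < v_7 < v_8 < v_9. Listing each simplex with vertices in this order, K has dimension 2 with simplices:

  0-simplices (10): [v_0], [v_1], [v_2], [v_3], [v_4], [v_5], [v_6], [v_7], [v_8], [v_9]
  1-simplices (30): (30 of them)
  2-simplices (20): (20 of them)

so the chain groups are C_0 ≅ Z^10, C_1 ≅ Z^30, C_2 ≅ Z^20.

Boundary ∂_1: C_1 → C_0 is given by ∂[p,q] = [q] − [p]. For instance
  ∂[v_3,v_6] = [v_6] − [v_3].
As a 10×30 matrix over Z this has rank 9, with invariant factors (1,1,1,1,1,1,1,1,1).

∂_2: C_2 → C_1 maps a triangle to the signed sum of its edges. For instance
  ∂[v_0,v_1,v_9] = [v_1,v_9] − [v_0,v_9] + [v_0,v_1],
  ∂[v_0,v_6,v_8] = [v_6,v_8] − [v_0,v_8] + [v_0,v_6].
This gives a 30×20 integer matrix of rank 20; reducing to Smith normal form yields diagonal entries (1,1,1,1,1,1,1,1,1,1,1,1,1,1,1,1,1,1,1,2).

Computing H_k = (kernel of ∂_k) / (image of ∂_{k+1}):

  H_2: rank ker ∂_2 − rank ∂_3 = (20 − 20) − 0 = 0, and there is no ∂_3, so H_2 ≅ 0.

H_2 ≅ 0.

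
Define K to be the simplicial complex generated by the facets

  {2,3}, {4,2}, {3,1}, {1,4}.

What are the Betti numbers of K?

b_0 = 1, b_1 = 1.

Fix the vertex order 1 < 2 < 3 < 4 and write every simplex with vertices in increasing order. Then dim K = 1 and the simplices of K are:

  0-simplices (4): [1], [2], [3], [4]
  1-simplices (4): [1,3], [1,4], [2,3], [2,4]

giving chain groups C_0 ≅ Z^4, C_1 ≅ Z^4.

Boundary ∂_1: C_1 → C_0 maps an edge to its endpoints' difference, ∂[p,q] = q − p. For instance
  ∂[2,4] = [4] − [2].
The resulting 4×4 matrix has rank 3, and its Smith normal form has invariant factors (1,1,1).

Reading off H_k = ker ∂_k / im ∂_{k+1}:

  H_0: rank C_0 − rank ∂_1 = 4 − 3 = 1, and the invariant factors of ∂_1 are all 1, so H_0 ≅ Z.
  H_1: rank ker ∂_1 − rank ∂_2 = (4 − 3) − 0 = 1, and there is no ∂_2, so H_1 ≅ Z.

Hence the Betti numbers are b_0 = 1, b_1 = 1.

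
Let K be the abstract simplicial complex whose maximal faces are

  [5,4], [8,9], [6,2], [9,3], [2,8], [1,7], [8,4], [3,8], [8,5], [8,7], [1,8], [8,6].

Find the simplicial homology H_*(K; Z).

H_0 ≅ Z,  H_1 ≅ Z^4.

Order the vertices as 1 < 2 < 3 < 4 < 5 < 6 < 7 < 8 < 9. Listing each simplex with vertices in this order, K has dimension 1 with simplices:

  0-simplices (9): [1], [2], [3], [4], [5], [6], [7], [8], [9]
  1-simplices (12): [1,7], [1,8], [2,6], [2,8], [3,8], [3,9], [4,5], [4,8], [5,8], [6,8], [7,8], [8,9]

so the chain groups are C_0 ≅ Z^9, C_1 ≅ Z^12.

∂_1: C_1 → C_0 maps an edge to its endpoints' difference, ∂[p,q] = q − p.
The resulting 9×12 matrix has rank 8, and its Smith normal form has invariant factors (1,1,1,1,1,1,1,1).

Now H_k = ker ∂_k / im ∂_{k+1}, so:

  H_0: rank C_0 − rank ∂_1 = 9 − 8 = 1, and the invariant factors of ∂_1 are all 1, so H_0 ≅ Z.
  H_1: rank ker ∂_1 − rank ∂_2 = (12 − 8) − 0 = 4, and there is no ∂_2, so H_1 ≅ Z^4.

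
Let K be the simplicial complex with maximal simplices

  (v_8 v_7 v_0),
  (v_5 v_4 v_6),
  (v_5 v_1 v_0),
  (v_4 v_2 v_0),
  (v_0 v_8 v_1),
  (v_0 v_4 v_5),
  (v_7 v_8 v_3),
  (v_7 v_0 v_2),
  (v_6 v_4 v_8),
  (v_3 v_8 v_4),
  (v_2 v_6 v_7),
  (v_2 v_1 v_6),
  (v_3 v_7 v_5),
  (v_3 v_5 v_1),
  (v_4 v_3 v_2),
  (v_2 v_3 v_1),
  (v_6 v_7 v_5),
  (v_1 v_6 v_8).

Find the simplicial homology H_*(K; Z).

H_0 = Z,  H_1 = Z^2,  H_2 = Z.

Take the total order v_0 < v_1 < v_2 < v_3 < v_4 < v_5 < v_6 < v_7 < v_8 on the vertex set. Then K (dimension 2) consists of the simplices:

  0-simplices (9): [v_0], [v_1], [v_2], [v_3], [v_4], [v_5], [v_6], [v_7], [v_8]
  1-simplices (27): (27 of them)
  2-simplices (18): (18 of them)

so the chain groups are C_0 ≅ Z^9, C_1 ≅ Z^27, C_2 ≅ Z^18.

Boundary ∂_1: C_1 → C_0 sends each edge [p,q] (with p < q) to q − p. For instance
  ∂[v_4,v_6] = [v_6] − [v_4].
This gives a 9×27 integer matrix of rank 8; reducing to Smith normal form yields diagonal entries (1,1,1,1,1,1,1,1).

∂_2: C_2 → C_1 acts by ∂[p,q,r] = [q,r] − [p,r] + [p,q]. For instance
  ∂[v_0,v_2,v_4] = [v_2,v_4] − [v_0,v_4] + [v_0,v_2],
  ∂[v_3,v_7,v_8] = [v_7,v_8] − [v_3,v_8] + [v_3,v_7].
The 27×18 boundary matrix has rank 17 and Smith normal form diag(1,1,1,1,1,1,1,1,1,1,1,1,1,1,1,1,1).

Computing H_k = (kernel of ∂_k) / (image of ∂_{k+1}):

  H_0: rank C_0 − rank ∂_1 = 9 − 8 = 1, and the invariant factors of ∂_1 are all 1, so H_0 = Z.
  H_1: rank ker ∂_1 − rank ∂_2 = (27 − 8) − 17 = 2, and the invariant factors of ∂_2 are all 1, so H_1 = Z^2.
  H_2: rank ker ∂_2 − rank ∂_3 = (18 − 17) − 0 = 1, and there is no ∂_3, so H_2 = Z.

(K is a triangulation of the torus T^2.)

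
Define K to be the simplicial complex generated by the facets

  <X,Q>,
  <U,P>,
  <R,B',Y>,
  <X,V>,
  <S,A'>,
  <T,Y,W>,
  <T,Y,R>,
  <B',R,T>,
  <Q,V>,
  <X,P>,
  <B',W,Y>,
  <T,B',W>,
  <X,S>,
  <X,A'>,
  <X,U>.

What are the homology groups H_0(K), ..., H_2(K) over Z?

K has 12 vertices, 18 edges, 6 triangles.
rank ∂_0 = 0, rank ∂_1 = 10 ⇒ b_0 = 12 − 0 − 10 = 2; all invariant factors of ∂_1 are 1 so no torsion. So H_0 = Z^2.
rank ∂_1 = 10, rank ∂_2 = 5 ⇒ b_1 = 18 − 10 − 5 = 3; all invariant factors of ∂_2 are 1 so no torsion. So H_1 = Z^3.
rank ∂_2 = 5, rank ∂_3 = 0 ⇒ b_2 = 6 − 5 − 0 = 1. So H_2 = Z.

H_0 = Z^2,  H_1 = Z^3,  H_2 = Z.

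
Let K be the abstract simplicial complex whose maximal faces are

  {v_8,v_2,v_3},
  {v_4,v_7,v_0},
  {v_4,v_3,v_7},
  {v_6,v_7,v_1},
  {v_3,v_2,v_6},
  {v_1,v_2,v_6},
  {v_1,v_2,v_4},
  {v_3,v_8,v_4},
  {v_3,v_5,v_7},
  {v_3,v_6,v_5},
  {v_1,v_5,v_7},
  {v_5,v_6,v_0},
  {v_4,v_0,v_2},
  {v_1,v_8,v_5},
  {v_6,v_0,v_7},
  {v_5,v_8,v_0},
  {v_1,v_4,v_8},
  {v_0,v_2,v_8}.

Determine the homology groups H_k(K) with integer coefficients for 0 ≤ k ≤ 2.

H_0 ≅ Z,  H_1 ≅ Z ⊕ Z/2Z,  H_2 = 0.

Order the vertices as v_0 < v_1 < v_2 < v_3 < v_4 < v_5 < v_6 < v_7 < v_8. Listing each simplex with vertices in this order, K has dimension 2 with simplices:

  0-simplices (9): [v_0], [v_1], [v_2], [v_3], [v_4], [v_5], [v_6], [v_7], [v_8]
  1-simplices (27): (27 of them)
  2-simplices (18): (18 of them)

giving chain groups C_0 ≅ Z^9, C_1 ≅ Z^27, C_2 ≅ Z^18.

The boundary map ∂_1: C_1 → C_0 sends each edge [p,q] (with p < q) to q − p. For instance
  ∂[v_1,v_8] = [v_8] − [v_1].
As a 9×27 matrix over Z this has rank 8, with invariant factors (1,1,1,1,1,1,1,1).

The boundary map ∂_2: C_2 → C_1 sends each 2-simplex [p,q,r] to [q,r] − [p,r] + [p,q]. For instance
  ∂[v_1,v_4,v_8] = [v_4,v_8] − [v_1,v_8] + [v_1,v_4],
  ∂[v_0,v_5,v_6] = [v_5,v_6] − [v_0,v_6] + [v_0,v_5].
This gives a 27×18 integer matrix of rank 18; reducing to Smith normal form yields diagonal entries (1,1,1,1,1,1,1,1,1,1,1,1,1,1,1,1,1,2).

Computing H_k = (kernel of ∂_k) / (image of ∂_{k+1}):

  H_0: rank C_0 − rank ∂_1 = 9 − 8 = 1, and the invariant factors of ∂_1 are all 1, so H_0 = Z.
  H_1: rank ker ∂_1 − rank ∂_2 = (27 − 8) − 18 = 1, and ∂_2 has invariant factor 2 > 1, so H_1 = Z ⊕ Z/2Z.
  H_2: rank ker ∂_2 − rank ∂_3 = (18 − 18) − 0 = 0, and there is no ∂_3, so H_2 = 0.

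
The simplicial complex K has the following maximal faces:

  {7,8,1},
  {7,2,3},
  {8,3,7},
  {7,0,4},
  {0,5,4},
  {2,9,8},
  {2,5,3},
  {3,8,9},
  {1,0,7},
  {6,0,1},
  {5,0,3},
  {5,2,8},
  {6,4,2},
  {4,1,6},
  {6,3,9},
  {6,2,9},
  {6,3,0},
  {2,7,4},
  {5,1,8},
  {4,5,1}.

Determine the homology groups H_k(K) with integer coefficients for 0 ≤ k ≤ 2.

H_0 ≅ Z,  H_1 ≅ Z ⊕ Z/2Z,  H_2 = 0.

We work with the vertex ordering 0 < 1 < 2 < 3 < 4 < 5 < 6 < 7 < 8 < 9. The simplices of K, each written with vertices in increasing order, are:

  0-simplices (10): [0], [1], [2], [3], [4], [5], [6], [7], [8], [9]
  1-simplices (30): (30 of them)
  2-simplices (20): (20 of them)

Hence C_0 ≅ Z^10, C_1 ≅ Z^30, C_2 ≅ Z^20.

Boundary ∂_1: C_1 → C_0 maps an edge to its endpoints' difference, ∂[p,q] = q − p.
This gives a 10×30 integer matrix of rank 9; reducing to Smith normal form yields diagonal entries (1,1,1,1,1,1,1,1,1).

The boundary map ∂_2: C_2 → C_1 maps a triangle to the signed sum of its edges. For instance
  ∂[2,4,7] = [4,7] − [2,7] + [2,4],
  ∂[3,8,9] = [8,9] − [3,9] + [3,8].
The 30×20 boundary matrix has rank 20 and Smith normal form diag(1,1,1,1,1,1,1,1,1,1,1,1,1,1,1,1,1,1,1,2).

From H_k ≅ ker(∂_k) / im(∂_{k+1}) we obtain:

  H_0: rank C_0 − rank ∂_1 = 10 − 9 = 1, and the invariant factors of ∂_1 are all 1, so H_0 ≅ Z.
  H_1: rank ker ∂_1 − rank ∂_2 = (30 − 9) − 20 = 1, and ∂_2 has invariant factor 2 > 1, so H_1 ≅ Z ⊕ Z/2Z.
  H_2: rank ker ∂_2 − rank ∂_3 = (20 − 20) − 0 = 0, and there is no ∂_3, so H_2 ≅ 0.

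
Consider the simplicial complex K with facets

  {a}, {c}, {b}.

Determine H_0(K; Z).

H_0 = Z^3.

Order the vertices as a < b < c. Listing each simplex with vertices in this order, K has dimension 0 with simplices:

  0-simplices (3): a, b, c

so the chain groups are C_0 ≅ Z^3.

Computing H_k = (kernel of ∂_k) / (image of ∂_{k+1}):

  H_0: rank C_0 − rank ∂_1 = 3 − 0 = 3, and there is no ∂_1, so H_0 = Z^3.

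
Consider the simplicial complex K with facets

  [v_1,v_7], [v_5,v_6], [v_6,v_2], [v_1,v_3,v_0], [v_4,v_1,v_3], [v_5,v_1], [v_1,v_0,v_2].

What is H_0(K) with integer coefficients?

H_0 ≅ Z.

Order the vertices as v_0 < v_1 < v_2 < v_3 < v_4 < v_5 < v_6 < v_7. Listing each simplex with vertices in this order, K has dimension 2 with simplices:

  0-simplices (8): [v_0], [v_1], [v_2], [v_3], [v_4], [v_5], [v_6], [v_7]
  1-simplices (11): [v_0,v_1], [v_0,v_2], [v_0,v_3], [v_1,v_2], [v_1,v_3], [v_1,v_4], [v_1,v_5], [v_1,v_7], [v_2,v_6], [v_3,v_4], [v_5,v_6]
  2-simplices (3): [v_0,v_1,v_2], [v_0,v_1,v_3], [v_1,v_3,v_4]

giving chain groups C_0 ≅ Z^8, C_1 ≅ Z^11, C_2 ≅ Z^3.

∂_1: C_1 → C_0 sends each edge [p,q] (with p < q) to q − p.
The resulting 8×11 matrix has rank 7, and its Smith normal form has invariant factors (1,1,1,1,1,1,1).

The boundary map ∂_2: C_2 → C_1 maps a triangle to the signed sum of its edges. For instance
  ∂[v_0,v_1,v_2] = [v_1,v_2] − [v_0,v_2] + [v_0,v_1],
  ∂[v_0,v_1,v_3] = [v_1,v_3] − [v_0,v_3] + [v_0,v_1].
The 11×3 boundary matrix has rank 3 and Smith normal form diag(1,1,1).

Reading off H_k = ker ∂_k / im ∂_{k+1}:

  H_0: rank C_0 − rank ∂_1 = 8 − 7 = 1, and the invariant factors of ∂_1 are all 1, so H_0 = Z.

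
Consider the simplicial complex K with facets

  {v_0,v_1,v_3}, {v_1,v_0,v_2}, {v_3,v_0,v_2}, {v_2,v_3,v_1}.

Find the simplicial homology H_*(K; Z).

We work with the vertex ordering v_0 < v_1 < v_2 < v_3. The simplices of K, each written with vertices in increasing order, are:

  0-simplices (4): [v_0], [v_1], [v_2], [v_3]
  1-simplices (6): [v_0,v_1], [v_0,v_2], [v_0,v_3], [v_1,v_2], [v_1,v_3], [v_2,v_3]
  2-simplices (4): [v_0,v_1,v_2], [v_0,v_1,v_3], [v_0,v_2,v_3], [v_1,v_2,v_3]

so the chain groups are C_0 ≅ Z^4, C_1 ≅ Z^6, C_2 ≅ Z^4.

Boundary ∂_1: C_1 → C_0 sends each edge [p,q] (with p < q) to q − p.
As a 4×6 matrix over Z this has rank 3, with invariant factors (1,1,1).

Boundary ∂_2: C_2 → C_1 acts by ∂[p,q,r] = [q,r] − [p,r] + [p,q]. For instance
  ∂[v_0,v_1,v_3] = [v_1,v_3] − [v_0,v_3] + [v_0,v_1],
  ∂[v_0,v_1,v_2] = [v_1,v_2] − [v_0,v_2] + [v_0,v_1].
As a 6×4 matrix over Z this has rank 3, with invariant factors (1,1,1).

Reading off H_k = ker ∂_k / im ∂_{k+1}:

  H_0: rank C_0 − rank ∂_1 = 4 − 3 = 1, and the invariant factors of ∂_1 are all 1, so H_0 = Z.
  H_1: rank ker ∂_1 − rank ∂_2 = (6 − 3) − 3 = 0, and the invariant factors of ∂_2 are all 1, so H_1 = 0.
  H_2: rank ker ∂_2 − rank ∂_3 = (4 − 3) − 0 = 1, and there is no ∂_3, so H_2 = Z.

As a check, the Euler characteristic is 4 − 6 + 4 = 2, which agrees with 1 − 0 + 1 = 2.

H_0 = Z,  H_1 = 0,  H_2 = Z.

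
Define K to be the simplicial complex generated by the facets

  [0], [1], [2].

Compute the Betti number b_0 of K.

We work with the vertex ordering 0 < 1 < 2. The simplices of K, each written with vertices in increasing order, are:

  0-simplices (3): [0], [1], [2]

Hence C_0 ≅ Z^3.

Computing H_k = (kernel of ∂_k) / (image of ∂_{k+1}):

  H_0: rank C_0 − rank ∂_1 = 3 − 0 = 3, and there is no ∂_1, so H_0 ≅ Z^3.

Hence the Betti numbers are b_0 = 3.

b_0 = 3.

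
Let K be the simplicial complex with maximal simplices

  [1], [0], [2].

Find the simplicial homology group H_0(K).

K has 3 vertices.
rank ∂_0 = 0, rank ∂_1 = 0 ⇒ b_0 = 3 − 0 − 0 = 3. So H_0 ≅ Z^3.

H_0 ≅ Z^3.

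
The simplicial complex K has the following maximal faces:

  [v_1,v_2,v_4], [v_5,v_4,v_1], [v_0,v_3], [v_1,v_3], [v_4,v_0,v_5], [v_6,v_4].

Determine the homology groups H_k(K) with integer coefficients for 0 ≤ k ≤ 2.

Take the total order v_0 < v_1 < v_2 < v_3 < v_4 < v_5 < v_6 on the vertex set. Then K (dimension 2) consists of the simplices:

  0-simplices (7): [v_0], [v_1], [v_2], [v_3], [v_4], [v_5], [v_6]
  1-simplices (10): [v_0,v_3], [v_0,v_4], [v_0,v_5], [v_1,v_2], [v_1,v_3], [v_1,v_4], [v_1,v_5], [v_2,v_4], [v_4,v_5], [v_4,v_6]
  2-simplices (3): [v_0,v_4,v_5], [v_1,v_2,v_4], [v_1,v_4,v_5]

Hence C_0 ≅ Z^7, C_1 ≅ Z^10, C_2 ≅ Z^3.

Boundary ∂_1: C_1 → C_0 is given by ∂[p,q] = [q] − [p].
The resulting 7×10 matrix has rank 6, and its Smith normal form has invariant factors (1,1,1,1,1,1).

Boundary ∂_2: C_2 → C_1 maps a triangle to the signed sum of its edges. For instance
  ∂[v_1,v_4,v_5] = [v_4,v_5] − [v_1,v_5] + [v_1,v_4],
  ∂[v_1,v_2,v_4] = [v_2,v_4] − [v_1,v_4] + [v_1,v_2].
As a 10×3 matrix over Z this has rank 3, with invariant factors (1,1,1).

Now H_k = ker ∂_k / im ∂_{k+1}, so:

  H_0: rank C_0 − rank ∂_1 = 7 − 6 = 1, and the invariant factors of ∂_1 are all 1, so H_0 = Z.
  H_1: rank ker ∂_1 − rank ∂_2 = (10 − 6) − 3 = 1, and the invariant factors of ∂_2 are all 1, so H_1 = Z.
  H_2: rank ker ∂_2 − rank ∂_3 = (3 − 3) − 0 = 0, and there is no ∂_3, so H_2 = 0.

H_0 ≅ Z,  H_1 ≅ Z,  H_2 = 0.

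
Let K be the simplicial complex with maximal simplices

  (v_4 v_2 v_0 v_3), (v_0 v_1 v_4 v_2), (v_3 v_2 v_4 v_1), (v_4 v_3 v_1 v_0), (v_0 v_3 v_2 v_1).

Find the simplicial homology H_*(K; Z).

We work with the vertex ordering v_0 < v_1 < v_2 < v_3 < v_4. The simplices of K, each written with vertices in increasing order, are:

  0-simplices (5): [v_0], [v_1], [v_2], [v_3], [v_4]
  1-simplices (10): [v_0,v_1], [v_0,v_2], [v_0,v_3], [v_0,v_4], [v_1,v_2], [v_1,v_3], [v_1,v_4], [v_2,v_3], [v_2,v_4], [v_3,v_4]
  2-simplices (10): [v_0,v_1,v_2], [v_0,v_1,v_3], [v_0,v_1,v_4], [v_0,v_2,v_3], [v_0,v_2,v_4], [v_0,v_3,v_4], [v_1,v_2,v_3], [v_1,v_2,v_4], [v_1,v_3,v_4], [v_2,v_3,v_4]
  3-simplices (5): [v_0,v_1,v_2,v_3], [v_0,v_1,v_2,v_4], [v_0,v_1,v_3,v_4], [v_0,v_2,v_3,v_4], [v_1,v_2,v_3,v_4]

giving chain groups C_0 ≅ Z^5, C_1 ≅ Z^10, C_2 ≅ Z^10, C_3 ≅ Z^5.

∂_1: C_1 → C_0 is given by ∂[p,q] = [q] − [p]. For instance
  ∂[v_3,v_4] = [v_4] − [v_3].
As a 5×10 matrix over Z this has rank 4, with invariant factors (1,1,1,1).

The boundary map ∂_2: C_2 → C_1 sends each 2-simplex [p,q,r] to [q,r] − [p,r] + [p,q]. For instance
  ∂[v_1,v_3,v_4] = [v_3,v_4] − [v_1,v_4] + [v_1,v_3],
  ∂[v_0,v_1,v_2] = [v_1,v_2] − [v_0,v_2] + [v_0,v_1].
The resulting 10×10 matrix has rank 6, and its Smith normal form has invariant factors (1,1,1,1,1,1).

Boundary ∂_3: C_3 → C_2 sends each 3-simplex σ to the alternating sum Σ_i (−1)^i (σ with its i-th vertex removed). For instance
  ∂[v_0,v_1,v_2,v_4] = [v_1,v_2,v_4] − [v_0,v_2,v_4] + [v_0,v_1,v_4] − [v_0,v_1,v_2],
  ∂[v_0,v_1,v_3,v_4] = [v_1,v_3,v_4] − [v_0,v_3,v_4] + [v_0,v_1,v_4] − [v_0,v_1,v_3].
As a 10×5 matrix over Z this has rank 4, with invariant factors (1,1,1,1).

From H_k ≅ ker(∂_k) / im(∂_{k+1}) we obtain:

  H_0: rank C_0 − rank ∂_1 = 5 − 4 = 1, and the invariant factors of ∂_1 are all 1, so H_0 = Z.
  H_1: rank ker ∂_1 − rank ∂_2 = (10 − 4) − 6 = 0, and the invariant factors of ∂_2 are all 1, so H_1 = 0.
  H_2: rank ker ∂_2 − rank ∂_3 = (10 − 6) − 4 = 0, and the invariant factors of ∂_3 are all 1, so H_2 = 0.
  H_3: rank ker ∂_3 − rank ∂_4 = (5 − 4) − 0 = 1, and there is no ∂_4, so H_3 = Z.

As a check, the Euler characteristic is 5 − 10 + 10 − 5 = 0, which agrees with 1 − 0 + 0 − 1 = 0.

H_0 ≅ Z,  H_1 = 0,  H_2 = 0,  H_3 ≅ Z.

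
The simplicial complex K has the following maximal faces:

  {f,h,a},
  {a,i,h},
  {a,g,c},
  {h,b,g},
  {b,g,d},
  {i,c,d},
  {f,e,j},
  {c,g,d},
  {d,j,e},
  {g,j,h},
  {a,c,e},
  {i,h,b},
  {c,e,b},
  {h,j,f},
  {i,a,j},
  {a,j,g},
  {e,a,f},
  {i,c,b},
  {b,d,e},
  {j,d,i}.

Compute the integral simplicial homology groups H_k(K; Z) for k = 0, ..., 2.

Order the vertices as a < b < c < d < e < f < g < h < i < j. Listing each simplex with vertices in this order, K has dimension 2 with simplices:

  0-simplices (10): a, b, c, d, e, f, g, h, i, j
  1-simplices (30): ac, ae, af, ag, ah, ai, aj, bc, bd, be, bg, bh, bi, cd, ce, cg, ci, de, dg, di, dj, ef, ej, fh, fj, gh, gj, hi, hj, ij
  2-simplices (20): ace, acg, aef, afh, agj, ahi, aij, bce, bci, bde, bdg, bgh, bhi, cdg, cdi, dej, dij, efj, fhj, ghj

giving chain groups C_0 ≅ Z^10, C_1 ≅ Z^30, C_2 ≅ Z^20.

Boundary ∂_1: C_1 → C_0 sends each edge [p,q] (with p < q) to q − p. For instance
  ∂be = e − b.
The 10×30 boundary matrix has rank 9 and Smith normal form diag(1,1,1,1,1,1,1,1,1).

The boundary map ∂_2: C_2 → C_1 maps a triangle to the signed sum of its edges. For instance
  ∂bde = de − be + bd,
  ∂efj = fj − ej + ef.
The resulting 30×20 matrix has rank 20, and its Smith normal form has invariant factors (1,1,1,1,1,1,1,1,1,1,1,1,1,1,1,1,1,1,1,2).

Reading off H_k = ker ∂_k / im ∂_{k+1}:

  H_0: rank C_0 − rank ∂_1 = 10 − 9 = 1, and the invariant factors of ∂_1 are all 1, so H_0 = Z.
  H_1: rank ker ∂_1 − rank ∂_2 = (30 − 9) − 20 = 1, and ∂_2 has invariant factor 2 > 1, so H_1 = Z ⊕ Z/2Z.
  H_2: rank ker ∂_2 − rank ∂_3 = (20 − 20) − 0 = 0, and there is no ∂_3, so H_2 = 0.

(K is a triangulation of the Klein bottle.)

H_0 = Z,  H_1 = Z ⊕ Z/2Z,  H_2 = 0.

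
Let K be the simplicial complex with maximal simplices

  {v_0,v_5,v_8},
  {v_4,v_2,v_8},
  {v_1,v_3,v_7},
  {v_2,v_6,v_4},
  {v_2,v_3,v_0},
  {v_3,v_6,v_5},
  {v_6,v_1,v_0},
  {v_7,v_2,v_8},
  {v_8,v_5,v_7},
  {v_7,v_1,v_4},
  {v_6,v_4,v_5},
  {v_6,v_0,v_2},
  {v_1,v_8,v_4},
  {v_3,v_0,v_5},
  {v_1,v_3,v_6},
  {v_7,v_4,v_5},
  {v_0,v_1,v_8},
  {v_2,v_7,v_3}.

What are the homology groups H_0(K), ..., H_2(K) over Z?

Fix the vertex order v_0 < v_1 < v_2 < v_3 < v_4 < v_5 < v_6 < v_7 < v_8 and write every simplex with vertices in increasing order. Then dim K = 2 and the simplices of K are:

  0-simplices (9): [v_0], [v_1], [v_2], [v_3], [v_4], [v_5], [v_6], [v_7], [v_8]
  1-simplices (27): (27 of them)
  2-simplices (18): (18 of them)

Hence C_0 ≅ Z^9, C_1 ≅ Z^27, C_2 ≅ Z^18.

The boundary map ∂_1: C_1 → C_0 maps an edge to its endpoints' difference, ∂[p,q] = q − p. For instance
  ∂[v_5,v_6] = [v_6] − [v_5].
The resulting 9×27 matrix has rank 8, and its Smith normal form has invariant factors (1,1,1,1,1,1,1,1).

Boundary ∂_2: C_2 → C_1 acts by ∂[p,q,r] = [q,r] − [p,r] + [p,q]. For instance
  ∂[v_0,v_1,v_6] = [v_1,v_6] − [v_0,v_6] + [v_0,v_1],
  ∂[v_0,v_2,v_6] = [v_2,v_6] − [v_0,v_6] + [v_0,v_2].
The 27×18 boundary matrix has rank 18 and Smith normal form diag(1,1,1,1,1,1,1,1,1,1,1,1,1,1,1,1,1,2).

Now H_k = ker ∂_k / im ∂_{k+1}, so:

  H_0: rank C_0 − rank ∂_1 = 9 − 8 = 1, and the invariant factors of ∂_1 are all 1, so H_0 = Z.
  H_1: rank ker ∂_1 − rank ∂_2 = (27 − 8) − 18 = 1, and ∂_2 has invariant factor 2 > 1, so H_1 = Z ⊕ Z/2.
  H_2: rank ker ∂_2 − rank ∂_3 = (18 − 18) − 0 = 0, and there is no ∂_3, so H_2 = 0.

H_0 = Z,  H_1 = Z ⊕ Z/2,  H_2 = 0.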